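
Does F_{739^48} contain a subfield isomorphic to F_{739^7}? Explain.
No: F_{739^7} is not a subfield of F_{739^48}

F_{p^m} embeds in F_{p^n} iff m | n. Here 7 ∤ 48 (since 48 = 6·7 + 6 with remainder 6 ≠ 0), so F_{739^7} is not a subfield of F_{739^48}. Equivalently: if it were, the tower law would give 7 = [F_{739^7}:F_739] dividing [F_{739^48}:F_739] = 48, contradiction.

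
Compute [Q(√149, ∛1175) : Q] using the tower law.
[Q(√149, ∛1175) : Q] = 6

Let L = Q(√149, ∛1175). Since Q(√149) ⊂ L and [Q(√149):Q] = 2, the tower law gives 2 | [L:Q]. Likewise Q(∛1175) ⊂ L with [Q(∛1175):Q] = 3 (because 1175 is not a perfect cube), so 3 | [L:Q]. As gcd(2,3) = 1, [L:Q] is divisible by 6. Conversely L is generated over Q by √149 and ∛1175, so [L:Q] ≤ 2·3 = 6. Therefore [Q(√149, ∛1175) : Q] = 6.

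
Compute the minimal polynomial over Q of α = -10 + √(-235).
m_α(x) = x^2 + 20x + 335

From α + 10 = √(-235), squaring gives (α + 10)^2 = -235, i.e. α^2 + 20α + 100 = -235, so α^2 + 20α + 335 = 0. The discriminant of x^2 + 20x + 335 is (20)^2 - 4·(335) = 400 - 1340 = -940, and 4·(-235) is not a perfect square in Q since -235 is squarefree and ≠ 1. Hence x^2 + 20x + 335 is irreducible over Q and is the minimal polynomial of α.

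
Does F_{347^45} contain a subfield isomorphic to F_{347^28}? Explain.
No: F_{347^28} is not a subfield of F_{347^45}

F_{p^m} embeds in F_{p^n} iff m | n. Here 28 ∤ 45 (since 45 = 1·28 + 17 with remainder 17 ≠ 0), so F_{347^28} is not a subfield of F_{347^45}. Equivalently: if it were, the tower law would give 28 = [F_{347^28}:F_347] dividing [F_{347^45}:F_347] = 45, contradiction.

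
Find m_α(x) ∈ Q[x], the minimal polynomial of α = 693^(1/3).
m_α(x) = x^3 - 693

α satisfies α^3 = 693, so x^3 - 693 annihilates α. By the rational root test, a rational root p/q (in lowest terms) of x^3 - 693 would satisfy p^3 = 693 q^3, forcing q = 1 and p^3 = 693; but 693 is not a perfect cube, contradiction. A monic cubic over Q with no rational root is irreducible (any nontrivial factorization would include a linear factor). Hence x^3 - 693 is the minimal polynomial of α, and in particular [Q(α):Q] = 3.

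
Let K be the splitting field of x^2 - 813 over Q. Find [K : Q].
[K : Q] = 2

f(x) = x^2 - 813 factors as (x - √813)(x + √813). The splitting field is K = Q(√813). Since 813 is squarefree and > 1, it is not a perfect square, so x^2 - 813 is irreducible over Q and [Q(√813) : Q] = 2. Hence [K : Q] = 2.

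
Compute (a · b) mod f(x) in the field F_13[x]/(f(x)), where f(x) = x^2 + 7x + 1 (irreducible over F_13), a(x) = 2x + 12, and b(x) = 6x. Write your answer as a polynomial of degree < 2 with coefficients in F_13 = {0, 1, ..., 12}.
a · b ≡ x + 1 (mod f(x))

Multiply in F_13[x]: a(x)·b(x) = (2x + 12)·(6x) = 12x^2 + 7x. This has degree ≥ 2, so divide by f(x) over F_13: 12x^2 + 7x = (12)·(x^2 + 7x + 1) + (x + 1). Hence a·b ≡ x + 1 (mod f). (F_13[x]/(f) is a field with 13^2 = 169 elements since f is irreducible of degree 2.)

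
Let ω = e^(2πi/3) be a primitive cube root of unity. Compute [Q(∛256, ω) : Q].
[Q(∛256, ω) : Q] = 6

[Q(∛256):Q] = 3 (min poly x^3 - 256, irreducible since 256 is not a perfect cube). [Q(ω):Q] = 2 (min poly x^2 + x + 1). Since Q(∛256) ⊂ R and ω ∉ R, we have ω ∉ Q(∛256), so x^2 + x + 1 remains irreducible over Q(∛256) and [Q(∛256, ω) : Q(∛256)] = 2. By the tower law, [Q(∛256, ω) : Q] = 3 · 2 = 6. (In fact Q(∛256, ω) is the splitting field of x^3 - 256 over Q.)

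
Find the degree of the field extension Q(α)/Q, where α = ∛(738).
[Q(α):Q] = 3

The minimal polynomial of α is x^3 - 738, irreducible over Q since 738 is not a perfect cube (so x^3 - 738 has no rational root). Hence [Q(α):Q] = deg(m_α) = 3.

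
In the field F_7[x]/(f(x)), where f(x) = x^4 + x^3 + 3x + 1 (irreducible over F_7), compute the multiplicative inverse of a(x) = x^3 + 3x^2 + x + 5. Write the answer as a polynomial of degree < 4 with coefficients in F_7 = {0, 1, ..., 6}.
a(x)^(-1) ≡ x^3 + 2x^2 + 3x (mod f(x))

Since f is irreducible over F_7, F_7[x]/(f) is a field and a(x) ≠ 0 has an inverse. Apply the extended Euclidean algorithm to f(x) and a(x) in F_7[x]: f(x) = (x + 5)·a(x) + (5x^2 + 4);  a(x) = (3x + 2)·(5x^2 + 4) + (3x + 4);  (5x^2 + 4) = (4x + 4)·(3x + 4) + (2). The last nonzero remainder is the constant 2 = gcd(f, a) in F_7. Back-substituting through the division chain expresses 2 = s(x)·a(x) + t(x)·f(x) with s(x) ≡ 2x^3 + 4x^2 + 6x (mod f), so (2x^3 + 4x^2 + 6x)·a(x) ≡ 2 (mod f). Multiplying by 2^(-1) ≡ 4 in F_7 gives a(x)^(-1) ≡ 4·(2x^3 + 4x^2 + 6x) ≡ x^3 + 2x^2 + 3x (mod f). Check: (x^3 + 3x^2 + x + 5)·(x^3 + 2x^2 + 3x) = x^6 + 5x^5 + 3x^4 + 2x^3 + 6x^2 + x ≡ 1 (mod x^4 + x^3 + 3x + 1).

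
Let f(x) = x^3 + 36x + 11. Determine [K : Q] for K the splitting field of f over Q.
[K : Q] = 6

By the rational root test, any rational root of the monic integer polynomial f(x) = x^3 + 36x + 11 must be an integer dividing the constant term 11, i.e. one of ±{1, 11}. Evaluating: f(1) = 48, f(-1) = -26, f(11) = 1738, f(-11) = -1716; none is 0, so f has no rational root and is therefore irreducible over Q (a cubic with no linear factor over a field is irreducible). For an irreducible cubic, the Galois group is A_3 or S_3 according as the discriminant disc(f) = -4a^3 - 27b^2 = -4·(36)^3 - 27·(11)^2 = -189891 is or is not a square in Q. Here disc(f) = -189891 is not a perfect square in Q, so the Galois group of f over Q is not contained in A_3 and must be all of S_3. The splitting field has degree |S_3| = 6 over Q, so [K : Q] = 6.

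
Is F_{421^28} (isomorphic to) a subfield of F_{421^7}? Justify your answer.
No: F_{421^28} is not a subfield of F_{421^7}

F_{p^m} embeds in F_{p^n} iff m | n. Here 28 ∤ 7 (since 7 = 0·28 + 7 with remainder 7 ≠ 0), so F_{421^28} is not a subfield of F_{421^7}. Equivalently: if it were, the tower law would give 28 = [F_{421^28}:F_421] dividing [F_{421^7}:F_421] = 7, contradiction.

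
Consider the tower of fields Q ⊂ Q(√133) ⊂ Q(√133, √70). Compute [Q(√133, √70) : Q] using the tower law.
[Q(√133, √70) : Q] = 4

[Q(√133):Q] = 2 (min poly x^2 - 133, irreducible since 133 is squarefree > 1). For the top step, suppose √70 ∈ Q(√133), say √70 = c + d√133 with c, d ∈ Q. Squaring: 70 = c^2 + 133d^2 + 2cd√133. Since √133 ∉ Q this forces 2cd = 0. If d = 0 then √70 = c ∈ Q, contradicting 70 squarefree > 1. If c = 0 then 70 = 133d^2, so 133·70 = (133d)^2 is a perfect square in Q — but 133·70 = 9310 is not a perfect square (since 133 and 70 are distinct squarefree integers). Contradiction. Hence √70 ∉ Q(√133), so x^2 - 70 stays irreducible over Q(√133) and [Q(√133, √70) : Q(√133)] = 2. By the tower law, [Q(√133, √70) : Q] = 2 · 2 = 4.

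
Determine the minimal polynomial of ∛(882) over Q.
m_α(x) = x^3 - 882

α satisfies α^3 = 882, so x^3 - 882 annihilates α. By the rational root test, a rational root p/q (in lowest terms) of x^3 - 882 would satisfy p^3 = 882 q^3, forcing q = 1 and p^3 = 882; but 882 is not a perfect cube, contradiction. A monic cubic over Q with no rational root is irreducible (any nontrivial factorization would include a linear factor). Hence x^3 - 882 is the minimal polynomial of α, and in particular [Q(α):Q] = 3.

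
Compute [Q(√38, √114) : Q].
[Q(√38, √114) : Q] = 4

[Q(√38):Q] = 2 (min poly x^2 - 38, irreducible since 38 is squarefree > 1). For the top step, suppose √114 ∈ Q(√38), say √114 = c + d√38 with c, d ∈ Q. Squaring: 114 = c^2 + 38d^2 + 2cd√38. Since √38 ∉ Q this forces 2cd = 0. If d = 0 then √114 = c ∈ Q, contradicting 114 squarefree > 1. If c = 0 then 114 = 38d^2, so 38·114 = (38d)^2 is a perfect square in Q — but 38·114 = 4332 is not a perfect square (since 38 and 114 are distinct squarefree integers). Contradiction. Hence √114 ∉ Q(√38), so x^2 - 114 stays irreducible over Q(√38) and [Q(√38, √114) : Q(√38)] = 2. By the tower law, [Q(√38, √114) : Q] = 2 · 2 = 4.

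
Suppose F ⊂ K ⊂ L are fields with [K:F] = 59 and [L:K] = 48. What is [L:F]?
[L:F] = 2832

The tower law says that for any tower of field extensions F ⊂ K ⊂ L with finite degrees, [L:F] = [L:K] · [K:F]. Here this gives [L:F] = 48 · 59 = 2832.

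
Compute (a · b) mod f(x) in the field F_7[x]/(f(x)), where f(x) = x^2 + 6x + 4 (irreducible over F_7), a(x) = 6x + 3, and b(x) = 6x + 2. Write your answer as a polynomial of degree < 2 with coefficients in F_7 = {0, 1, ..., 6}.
a · b ≡ 3x + 2 (mod f(x))

Multiply in F_7[x]: a(x)·b(x) = (6x + 3)·(6x + 2) = x^2 + 2x + 6. This has degree ≥ 2, so divide by f(x) over F_7: x^2 + 2x + 6 = (1)·(x^2 + 6x + 4) + (3x + 2). Hence a·b ≡ 3x + 2 (mod f). (F_7[x]/(f) is a field with 7^2 = 49 elements since f is irreducible of degree 2.)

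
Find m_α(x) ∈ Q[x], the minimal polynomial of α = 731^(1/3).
m_α(x) = x^3 - 731

α satisfies α^3 = 731, so x^3 - 731 annihilates α. By the rational root test, a rational root p/q (in lowest terms) of x^3 - 731 would satisfy p^3 = 731 q^3, forcing q = 1 and p^3 = 731; but 731 is not a perfect cube, contradiction. A monic cubic over Q with no rational root is irreducible (any nontrivial factorization would include a linear factor). Hence x^3 - 731 is the minimal polynomial of α, and in particular [Q(α):Q] = 3.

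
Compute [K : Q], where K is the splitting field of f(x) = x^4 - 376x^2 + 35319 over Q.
[K : Q] = 4

Solving the quadratic in x^2: x^2 = (376 ± √(376^2 - 4·35319))/2 = (376 ± √100)/2 = (376 ± 10)/2, giving x^2 = 183 or x^2 = 193. So f(x) = (x^2 - 183)(x^2 - 193) and the roots of f are ±√183, ±√193. Hence the splitting field is K = Q(√183, √193). Since 183 and 193 are distinct squarefree integers > 1, their product 35319 is not a perfect square, so √193 ∉ Q(√183). By the tower law [K:Q] = [Q(√183,√193):Q(√183)] · [Q(√183):Q] = 2 · 2 = 4.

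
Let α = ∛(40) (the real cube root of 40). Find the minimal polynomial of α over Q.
m_α(x) = x^3 - 40

α satisfies α^3 = 40, so x^3 - 40 annihilates α. By the rational root test, a rational root p/q (in lowest terms) of x^3 - 40 would satisfy p^3 = 40 q^3, forcing q = 1 and p^3 = 40; but 40 is not a perfect cube, contradiction. A monic cubic over Q with no rational root is irreducible (any nontrivial factorization would include a linear factor). Hence x^3 - 40 is the minimal polynomial of α, and in particular [Q(α):Q] = 3.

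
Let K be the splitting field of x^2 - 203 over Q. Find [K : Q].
[K : Q] = 2

f(x) = x^2 - 203 factors as (x - √203)(x + √203). The splitting field is K = Q(√203). Since 203 is squarefree and > 1, it is not a perfect square, so x^2 - 203 is irreducible over Q and [Q(√203) : Q] = 2. Hence [K : Q] = 2.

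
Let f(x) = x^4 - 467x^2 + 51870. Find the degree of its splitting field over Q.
[K : Q] = 4

Solving the quadratic in x^2: x^2 = (467 ± √(467^2 - 4·51870))/2 = (467 ± √10609)/2 = (467 ± 103)/2, giving x^2 = 285 or x^2 = 182. So f(x) = (x^2 - 285)(x^2 - 182) and the roots of f are ±√285, ±√182. Hence the splitting field is K = Q(√285, √182). Since 285 and 182 are distinct squarefree integers > 1, their product 51870 is not a perfect square, so √182 ∉ Q(√285). By the tower law [K:Q] = [Q(√285,√182):Q(√285)] · [Q(√285):Q] = 2 · 2 = 4.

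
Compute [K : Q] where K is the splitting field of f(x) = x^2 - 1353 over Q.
[K : Q] = 2

f(x) = x^2 - 1353 factors as (x - √1353)(x + √1353). The splitting field is K = Q(√1353). Since 1353 is squarefree and > 1, it is not a perfect square, so x^2 - 1353 is irreducible over Q and [Q(√1353) : Q] = 2. Hence [K : Q] = 2.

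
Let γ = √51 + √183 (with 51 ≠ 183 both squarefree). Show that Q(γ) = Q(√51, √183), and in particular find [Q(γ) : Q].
[Q(γ) : Q] = 4 (equivalently, Q(γ) = Q(√51, √183))

Obviously Q(γ) ⊆ Q(√51, √183), and [Q(√51, √183):Q] = 4 (since 51, 183 are distinct squarefree integers > 1 with 9333 not a perfect square). To show equality we compute the minimal polynomial of γ. From γ = √51 + √183: γ^2 = 51 + 2√(9333) + 183 = 234 + 2√(9333), so γ^2 - 234 = 2√(9333); squaring, (γ^2 - 234)^2 = 4·9333, i.e. γ^4 - 468γ^2 + 54756 - 37332 = 0, i.e. γ^4 - 468γ^2 + 17424 = 0. So γ is a root of x^4 - 468x^2 + 17424. This polynomial is irreducible over Q: it has no rational root (each ±√51 ± √183 is irrational), and any factorization into two quadratics over Q would force √(9333) ∈ Q (pairing opposite roots) or √51, √183 ∈ Q (other pairings), all impossible. Hence [Q(γ):Q] = 4 = [Q(√51, √183):Q], so Q(γ) = Q(√51, √183).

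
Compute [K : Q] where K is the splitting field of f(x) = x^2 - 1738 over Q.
[K : Q] = 2

f(x) = x^2 - 1738 factors as (x - √1738)(x + √1738). The splitting field is K = Q(√1738). Since 1738 is squarefree and > 1, it is not a perfect square, so x^2 - 1738 is irreducible over Q and [Q(√1738) : Q] = 2. Hence [K : Q] = 2.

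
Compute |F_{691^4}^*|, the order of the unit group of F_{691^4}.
|F_{691^4}^*| = 227988105360

F_{691^4} has 691^4 = 227988105361 elements; its multiplicative group consists of all nonzero elements, so |F_{691^4}^*| = 227988105361 - 1 = 227988105360. (It is cyclic since any finite subgroup of the multiplicative group of a field is cyclic.)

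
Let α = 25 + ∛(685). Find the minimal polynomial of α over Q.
m_α(x) = x^3 - 75x^2 + 1875x - 16310

Set β = α - 25 = ∛(685), so β^3 = 685. Then (α - 25)^3 - 685 = 0, i.e. α is a root of g(x) = (x - 25)^3 - 685 = x^3 - 75x^2 + 1875x - 16310. Since g(x) = h(x - 25) where h(x) = x^3 - 685, and h is irreducible over Q (because 685 is not a perfect cube, so h has no rational root, and a monic cubic with no rational root is irreducible), g is also irreducible (irreducibility is preserved under the substitution x → x - 25). Hence m_α(x) = x^3 - 75x^2 + 1875x - 16310.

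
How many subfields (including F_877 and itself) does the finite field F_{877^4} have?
F_{877^4} has 3 subfields

The subfields of F_{p^n} are exactly the fields F_{p^d} for d | n (each is the fixed field of the unique index-d subgroup of Gal(F_{p^n}/F_p) ≅ Z/nZ). The divisors of n = 4 are {1, 2, 4}, giving 3 subfields: F_{877^1}, F_{877^2}, F_{877^4}.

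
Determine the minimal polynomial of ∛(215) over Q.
m_α(x) = x^3 - 215

α satisfies α^3 = 215, so x^3 - 215 annihilates α. By the rational root test, a rational root p/q (in lowest terms) of x^3 - 215 would satisfy p^3 = 215 q^3, forcing q = 1 and p^3 = 215; but 215 is not a perfect cube, contradiction. A monic cubic over Q with no rational root is irreducible (any nontrivial factorization would include a linear factor). Hence x^3 - 215 is the minimal polynomial of α, and in particular [Q(α):Q] = 3.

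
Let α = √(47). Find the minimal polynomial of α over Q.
m_α(x) = x^2 - 47

α satisfies α^2 - 47 = 0, so x^2 - 47 annihilates α. Since d = 47 is squarefree and ≠ 1, it is not a perfect square in Q, so x^2 - 47 has no rational root and is therefore irreducible over Q (a degree-2 polynomial over a field is irreducible iff it has no root). Hence m_α(x) = x^2 - 47.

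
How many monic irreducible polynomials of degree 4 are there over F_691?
There are 56996906970 monic irreducible polynomials of degree 4 over F_691

Each element of F_{691^4} that lies in no proper subfield is a root of exactly one monic irreducible of degree 4 over F_691, and each such polynomial has 4 distinct roots in F_{691^4}. By Möbius inversion the count is N_691(4) = (1/4) Σ_{d|4} μ(4/d) · 691^d = (1/4)(μ(4)·691^1 + μ(2)·691^2 + μ(1)·691^4) = 227987627880/4 = 56996906970.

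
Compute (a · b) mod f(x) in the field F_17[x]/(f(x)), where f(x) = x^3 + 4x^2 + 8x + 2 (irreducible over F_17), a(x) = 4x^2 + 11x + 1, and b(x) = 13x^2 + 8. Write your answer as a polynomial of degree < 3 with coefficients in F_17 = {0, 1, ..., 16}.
a · b ≡ 8x^2 + 11x + 2 (mod f(x))

Multiply in F_17[x]: a(x)·b(x) = (4x^2 + 11x + 1)·(13x^2 + 8) = x^4 + 7x^3 + 11x^2 + 3x + 8. This has degree ≥ 3, so divide by f(x) over F_17: x^4 + 7x^3 + 11x^2 + 3x + 8 = (x + 3)·(x^3 + 4x^2 + 8x + 2) + (8x^2 + 11x + 2). Hence a·b ≡ 8x^2 + 11x + 2 (mod f). (F_17[x]/(f) is a field with 17^3 = 4913 elements since f is irreducible of degree 3.)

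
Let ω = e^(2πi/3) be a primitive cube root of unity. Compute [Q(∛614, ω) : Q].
[Q(∛614, ω) : Q] = 6

[Q(∛614):Q] = 3 (min poly x^3 - 614, irreducible since 614 is not a perfect cube). [Q(ω):Q] = 2 (min poly x^2 + x + 1). Since Q(∛614) ⊂ R and ω ∉ R, we have ω ∉ Q(∛614), so x^2 + x + 1 remains irreducible over Q(∛614) and [Q(∛614, ω) : Q(∛614)] = 2. By the tower law, [Q(∛614, ω) : Q] = 3 · 2 = 6. (In fact Q(∛614, ω) is the splitting field of x^3 - 614 over Q.)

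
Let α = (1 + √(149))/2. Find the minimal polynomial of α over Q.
m_α(x) = x^2 - x - 37

From 2α - 1 = √(149), squaring gives (2α - 1)^2 = 149, i.e. 4α^2 - 4α + 1 = 149, so α^2 - α + (1 - 149)/4 = 0. Since 149 ≡ 1 (mod 4), (1 - 149)/4 = -37 ∈ Z. The polynomial x^2 - x - 37 has discriminant 1 - 4·(-37) = 149, which is not a perfect square in Q (d = 149 is squarefree and ≠ 1), so x^2 - x - 37 is irreducible over Q. It is the minimal polynomial of α.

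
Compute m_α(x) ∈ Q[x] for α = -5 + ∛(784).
m_α(x) = x^3 + 15x^2 + 75x - 659

Set β = α + 5 = ∛(784), so β^3 = 784. Then (α + 5)^3 - 784 = 0, i.e. α is a root of g(x) = (x + 5)^3 - 784 = x^3 + 15x^2 + 75x - 659. Since g(x) = h(x + 5) where h(x) = x^3 - 784, and h is irreducible over Q (because 784 is not a perfect cube, so h has no rational root, and a monic cubic with no rational root is irreducible), g is also irreducible (irreducibility is preserved under the substitution x → x + 5). Hence m_α(x) = x^3 + 15x^2 + 75x - 659.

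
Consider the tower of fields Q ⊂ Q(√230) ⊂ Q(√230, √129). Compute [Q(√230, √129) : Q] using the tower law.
[Q(√230, √129) : Q] = 4

[Q(√230):Q] = 2 (min poly x^2 - 230, irreducible since 230 is squarefree > 1). For the top step, suppose √129 ∈ Q(√230), say √129 = c + d√230 with c, d ∈ Q. Squaring: 129 = c^2 + 230d^2 + 2cd√230. Since √230 ∉ Q this forces 2cd = 0. If d = 0 then √129 = c ∈ Q, contradicting 129 squarefree > 1. If c = 0 then 129 = 230d^2, so 230·129 = (230d)^2 is a perfect square in Q — but 230·129 = 29670 is not a perfect square (since 230 and 129 are distinct squarefree integers). Contradiction. Hence √129 ∉ Q(√230), so x^2 - 129 stays irreducible over Q(√230) and [Q(√230, √129) : Q(√230)] = 2. By the tower law, [Q(√230, √129) : Q] = 2 · 2 = 4.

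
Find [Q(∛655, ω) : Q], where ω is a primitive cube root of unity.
[Q(∛655, ω) : Q] = 6

[Q(∛655):Q] = 3 (min poly x^3 - 655, irreducible since 655 is not a perfect cube). [Q(ω):Q] = 2 (min poly x^2 + x + 1). Since Q(∛655) ⊂ R and ω ∉ R, we have ω ∉ Q(∛655), so x^2 + x + 1 remains irreducible over Q(∛655) and [Q(∛655, ω) : Q(∛655)] = 2. By the tower law, [Q(∛655, ω) : Q] = 3 · 2 = 6. (In fact Q(∛655, ω) is the splitting field of x^3 - 655 over Q.)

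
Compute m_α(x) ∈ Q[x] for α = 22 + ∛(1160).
m_α(x) = x^3 - 66x^2 + 1452x - 11808

Set β = α - 22 = ∛(1160), so β^3 = 1160. Then (α - 22)^3 - 1160 = 0, i.e. α is a root of g(x) = (x - 22)^3 - 1160 = x^3 - 66x^2 + 1452x - 11808. Since g(x) = h(x - 22) where h(x) = x^3 - 1160, and h is irreducible over Q (because 1160 is not a perfect cube, so h has no rational root, and a monic cubic with no rational root is irreducible), g is also irreducible (irreducibility is preserved under the substitution x → x - 22). Hence m_α(x) = x^3 - 66x^2 + 1452x - 11808.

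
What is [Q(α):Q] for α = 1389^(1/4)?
[Q(α):Q] = 4

α is a root of x^4 - 1389. By Eisenstein's criterion at the prime p = 3 (which divides the constant term 1389 but p^2 = 9 does not, since 1389 is squarefree), x^4 - 1389 is irreducible over Q. Hence [Q(α):Q] = 4.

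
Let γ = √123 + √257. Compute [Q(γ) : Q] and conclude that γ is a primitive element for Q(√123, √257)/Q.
[Q(γ) : Q] = 4 (equivalently, Q(γ) = Q(√123, √257))

Obviously Q(γ) ⊆ Q(√123, √257), and [Q(√123, √257):Q] = 4 (since 123, 257 are distinct squarefree integers > 1 with 31611 not a perfect square). To show equality we compute the minimal polynomial of γ. From γ = √123 + √257: γ^2 = 123 + 2√(31611) + 257 = 380 + 2√(31611), so γ^2 - 380 = 2√(31611); squaring, (γ^2 - 380)^2 = 4·31611, i.e. γ^4 - 760γ^2 + 144400 - 126444 = 0, i.e. γ^4 - 760γ^2 + 17956 = 0. So γ is a root of x^4 - 760x^2 + 17956. This polynomial is irreducible over Q: it has no rational root (each ±√123 ± √257 is irrational), and any factorization into two quadratics over Q would force √(31611) ∈ Q (pairing opposite roots) or √123, √257 ∈ Q (other pairings), all impossible. Hence [Q(γ):Q] = 4 = [Q(√123, √257):Q], so Q(γ) = Q(√123, √257).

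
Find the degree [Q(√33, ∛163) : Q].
[Q(√33, ∛163) : Q] = 6

Let L = Q(√33, ∛163). Since Q(√33) ⊂ L and [Q(√33):Q] = 2, the tower law gives 2 | [L:Q]. Likewise Q(∛163) ⊂ L with [Q(∛163):Q] = 3 (because 163 is not a perfect cube), so 3 | [L:Q]. As gcd(2,3) = 1, [L:Q] is divisible by 6. Conversely L is generated over Q by √33 and ∛163, so [L:Q] ≤ 2·3 = 6. Therefore [Q(√33, ∛163) : Q] = 6.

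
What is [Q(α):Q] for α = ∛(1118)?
[Q(α):Q] = 3

The minimal polynomial of α is x^3 - 1118, irreducible over Q since 1118 is not a perfect cube (so x^3 - 1118 has no rational root). Hence [Q(α):Q] = deg(m_α) = 3.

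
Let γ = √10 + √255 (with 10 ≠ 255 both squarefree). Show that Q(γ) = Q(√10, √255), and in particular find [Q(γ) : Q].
[Q(γ) : Q] = 4 (equivalently, Q(γ) = Q(√10, √255))

Obviously Q(γ) ⊆ Q(√10, √255), and [Q(√10, √255):Q] = 4 (since 10, 255 are distinct squarefree integers > 1 with 2550 not a perfect square). To show equality we compute the minimal polynomial of γ. From γ = √10 + √255: γ^2 = 10 + 2√(2550) + 255 = 265 + 2√(2550), so γ^2 - 265 = 2√(2550); squaring, (γ^2 - 265)^2 = 4·2550, i.e. γ^4 - 530γ^2 + 70225 - 10200 = 0, i.e. γ^4 - 530γ^2 + 60025 = 0. So γ is a root of x^4 - 530x^2 + 60025. This polynomial is irreducible over Q: it has no rational root (each ±√10 ± √255 is irrational), and any factorization into two quadratics over Q would force √(2550) ∈ Q (pairing opposite roots) or √10, √255 ∈ Q (other pairings), all impossible. Hence [Q(γ):Q] = 4 = [Q(√10, √255):Q], so Q(γ) = Q(√10, √255).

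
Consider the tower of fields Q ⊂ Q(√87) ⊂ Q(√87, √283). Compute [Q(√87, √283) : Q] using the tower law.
[Q(√87, √283) : Q] = 4

[Q(√87):Q] = 2 (min poly x^2 - 87, irreducible since 87 is squarefree > 1). For the top step, suppose √283 ∈ Q(√87), say √283 = c + d√87 with c, d ∈ Q. Squaring: 283 = c^2 + 87d^2 + 2cd√87. Since √87 ∉ Q this forces 2cd = 0. If d = 0 then √283 = c ∈ Q, contradicting 283 squarefree > 1. If c = 0 then 283 = 87d^2, so 87·283 = (87d)^2 is a perfect square in Q — but 87·283 = 24621 is not a perfect square (since 87 and 283 are distinct squarefree integers). Contradiction. Hence √283 ∉ Q(√87), so x^2 - 283 stays irreducible over Q(√87) and [Q(√87, √283) : Q(√87)] = 2. By the tower law, [Q(√87, √283) : Q] = 2 · 2 = 4.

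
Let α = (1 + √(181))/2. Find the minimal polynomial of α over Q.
m_α(x) = x^2 - x - 45

From 2α - 1 = √(181), squaring gives (2α - 1)^2 = 181, i.e. 4α^2 - 4α + 1 = 181, so α^2 - α + (1 - 181)/4 = 0. Since 181 ≡ 1 (mod 4), (1 - 181)/4 = -45 ∈ Z. The polynomial x^2 - x - 45 has discriminant 1 - 4·(-45) = 181, which is not a perfect square in Q (d = 181 is squarefree and ≠ 1), so x^2 - x - 45 is irreducible over Q. It is the minimal polynomial of α.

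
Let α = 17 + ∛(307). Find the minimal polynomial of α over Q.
m_α(x) = x^3 - 51x^2 + 867x - 5220

Set β = α - 17 = ∛(307), so β^3 = 307. Then (α - 17)^3 - 307 = 0, i.e. α is a root of g(x) = (x - 17)^3 - 307 = x^3 - 51x^2 + 867x - 5220. Since g(x) = h(x - 17) where h(x) = x^3 - 307, and h is irreducible over Q (because 307 is not a perfect cube, so h has no rational root, and a monic cubic with no rational root is irreducible), g is also irreducible (irreducibility is preserved under the substitution x → x - 17). Hence m_α(x) = x^3 - 51x^2 + 867x - 5220.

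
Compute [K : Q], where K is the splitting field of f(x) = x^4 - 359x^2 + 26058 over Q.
[K : Q] = 4

Solving the quadratic in x^2: x^2 = (359 ± √(359^2 - 4·26058))/2 = (359 ± √24649)/2 = (359 ± 157)/2, giving x^2 = 101 or x^2 = 258. So f(x) = (x^2 - 101)(x^2 - 258) and the roots of f are ±√101, ±√258. Hence the splitting field is K = Q(√101, √258). Since 101 and 258 are distinct squarefree integers > 1, their product 26058 is not a perfect square, so √258 ∉ Q(√101). By the tower law [K:Q] = [Q(√101,√258):Q(√101)] · [Q(√101):Q] = 2 · 2 = 4.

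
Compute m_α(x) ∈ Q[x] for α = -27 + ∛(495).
m_α(x) = x^3 + 81x^2 + 2187x + 19188

Set β = α + 27 = ∛(495), so β^3 = 495. Then (α + 27)^3 - 495 = 0, i.e. α is a root of g(x) = (x + 27)^3 - 495 = x^3 + 81x^2 + 2187x + 19188. Since g(x) = h(x + 27) where h(x) = x^3 - 495, and h is irreducible over Q (because 495 is not a perfect cube, so h has no rational root, and a monic cubic with no rational root is irreducible), g is also irreducible (irreducibility is preserved under the substitution x → x + 27). Hence m_α(x) = x^3 + 81x^2 + 2187x + 19188.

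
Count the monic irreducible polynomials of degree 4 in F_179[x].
There are 256648410 monic irreducible polynomials of degree 4 over F_179

Each element of F_{179^4} that lies in no proper subfield is a root of exactly one monic irreducible of degree 4 over F_179, and each such polynomial has 4 distinct roots in F_{179^4}. By Möbius inversion the count is N_179(4) = (1/4) Σ_{d|4} μ(4/d) · 179^d = (1/4)(μ(4)·179^1 + μ(2)·179^2 + μ(1)·179^4) = 1026593640/4 = 256648410.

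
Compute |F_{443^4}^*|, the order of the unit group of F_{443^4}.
|F_{443^4}^*| = 38513670000

F_{443^4} has 443^4 = 38513670001 elements; its multiplicative group consists of all nonzero elements, so |F_{443^4}^*| = 38513670001 - 1 = 38513670000. (It is cyclic since any finite subgroup of the multiplicative group of a field is cyclic.)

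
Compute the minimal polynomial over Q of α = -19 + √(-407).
m_α(x) = x^2 + 38x + 768

From α + 19 = √(-407), squaring gives (α + 19)^2 = -407, i.e. α^2 + 38α + 361 = -407, so α^2 + 38α + 768 = 0. The discriminant of x^2 + 38x + 768 is (38)^2 - 4·(768) = 1444 - 3072 = -1628, and 4·(-407) is not a perfect square in Q since -407 is squarefree and ≠ 1. Hence x^2 + 38x + 768 is irreducible over Q and is the minimal polynomial of α.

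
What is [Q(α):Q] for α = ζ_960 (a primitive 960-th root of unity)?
[Q(α):Q] = 256

The minimal polynomial of ζ_960 over Q is the 960-th cyclotomic polynomial Φ_960(x), which is irreducible over Q and has degree φ(960) = 256. Hence [Q(α):Q] = φ(960) = 256.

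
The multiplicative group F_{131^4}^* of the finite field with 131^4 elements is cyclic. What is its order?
|F_{131^4}^*| = 294499920

F_{131^4} has 131^4 = 294499921 elements; its multiplicative group consists of all nonzero elements, so |F_{131^4}^*| = 294499921 - 1 = 294499920. (It is cyclic since any finite subgroup of the multiplicative group of a field is cyclic.)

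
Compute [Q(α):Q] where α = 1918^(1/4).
[Q(α):Q] = 4

α is a root of x^4 - 1918. By Eisenstein's criterion at the prime p = 2 (which divides the constant term 1918 but p^2 = 4 does not, since 1918 is squarefree), x^4 - 1918 is irreducible over Q. Hence [Q(α):Q] = 4.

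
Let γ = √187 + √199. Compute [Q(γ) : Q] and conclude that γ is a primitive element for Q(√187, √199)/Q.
[Q(γ) : Q] = 4 (equivalently, Q(γ) = Q(√187, √199))

Obviously Q(γ) ⊆ Q(√187, √199), and [Q(√187, √199):Q] = 4 (since 187, 199 are distinct squarefree integers > 1 with 37213 not a perfect square). To show equality we compute the minimal polynomial of γ. From γ = √187 + √199: γ^2 = 187 + 2√(37213) + 199 = 386 + 2√(37213), so γ^2 - 386 = 2√(37213); squaring, (γ^2 - 386)^2 = 4·37213, i.e. γ^4 - 772γ^2 + 148996 - 148852 = 0, i.e. γ^4 - 772γ^2 + 144 = 0. So γ is a root of x^4 - 772x^2 + 144. This polynomial is irreducible over Q: it has no rational root (each ±√187 ± √199 is irrational), and any factorization into two quadratics over Q would force √(37213) ∈ Q (pairing opposite roots) or √187, √199 ∈ Q (other pairings), all impossible. Hence [Q(γ):Q] = 4 = [Q(√187, √199):Q], so Q(γ) = Q(√187, √199).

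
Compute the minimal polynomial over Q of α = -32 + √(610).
m_α(x) = x^2 + 64x + 414

From α + 32 = √(610), squaring gives (α + 32)^2 = 610, i.e. α^2 + 64α + 1024 = 610, so α^2 + 64α + 414 = 0. The discriminant of x^2 + 64x + 414 is (64)^2 - 4·(414) = 4096 - 1656 = 2440, and 4·(610) is not a perfect square in Q since 610 is squarefree and ≠ 1. Hence x^2 + 64x + 414 is irreducible over Q and is the minimal polynomial of α.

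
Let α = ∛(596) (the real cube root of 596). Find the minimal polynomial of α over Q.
m_α(x) = x^3 - 596

α satisfies α^3 = 596, so x^3 - 596 annihilates α. By the rational root test, a rational root p/q (in lowest terms) of x^3 - 596 would satisfy p^3 = 596 q^3, forcing q = 1 and p^3 = 596; but 596 is not a perfect cube, contradiction. A monic cubic over Q with no rational root is irreducible (any nontrivial factorization would include a linear factor). Hence x^3 - 596 is the minimal polynomial of α, and in particular [Q(α):Q] = 3.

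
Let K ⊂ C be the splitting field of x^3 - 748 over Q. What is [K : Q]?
[K : Q] = 6

The roots of x^3 - 748 are ∛748, ω∛748, ω^2∛748 where ω = e^(2πi/3) is a primitive cube root of unity, so K = Q(∛748, ω). Now [Q(∛748):Q] = 3 (since 748 is not a perfect cube, x^3 - 748 is irreducible) and [Q(ω):Q] = 2. Both 2 and 3 divide [K:Q], and [K:Q] ≤ 3·2 = 6, so [K:Q] = 6. (Equivalently: Q(∛748) ⊂ R but ω ∉ R, so [K : Q(∛748)] = 2.)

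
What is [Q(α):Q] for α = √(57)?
[Q(α):Q] = 2

[Q(α):Q] equals the degree of the minimal polynomial of α. Here α^2 = 57 and x^2 - 57 is irreducible (d = 57 is squarefree, ≠ 1, hence not a square), so deg(m_α) = 2. Thus [Q(α):Q] = 2.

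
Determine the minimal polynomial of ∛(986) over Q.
m_α(x) = x^3 - 986

α satisfies α^3 = 986, so x^3 - 986 annihilates α. By the rational root test, a rational root p/q (in lowest terms) of x^3 - 986 would satisfy p^3 = 986 q^3, forcing q = 1 and p^3 = 986; but 986 is not a perfect cube, contradiction. A monic cubic over Q with no rational root is irreducible (any nontrivial factorization would include a linear factor). Hence x^3 - 986 is the minimal polynomial of α, and in particular [Q(α):Q] = 3.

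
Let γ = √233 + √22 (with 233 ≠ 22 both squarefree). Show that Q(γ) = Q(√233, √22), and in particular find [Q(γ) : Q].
[Q(γ) : Q] = 4 (equivalently, Q(γ) = Q(√233, √22))

Obviously Q(γ) ⊆ Q(√233, √22), and [Q(√233, √22):Q] = 4 (since 233, 22 are distinct squarefree integers > 1 with 5126 not a perfect square). To show equality we compute the minimal polynomial of γ. From γ = √233 + √22: γ^2 = 233 + 2√(5126) + 22 = 255 + 2√(5126), so γ^2 - 255 = 2√(5126); squaring, (γ^2 - 255)^2 = 4·5126, i.e. γ^4 - 510γ^2 + 65025 - 20504 = 0, i.e. γ^4 - 510γ^2 + 44521 = 0. So γ is a root of x^4 - 510x^2 + 44521. This polynomial is irreducible over Q: it has no rational root (each ±√233 ± √22 is irrational), and any factorization into two quadratics over Q would force √(5126) ∈ Q (pairing opposite roots) or √233, √22 ∈ Q (other pairings), all impossible. Hence [Q(γ):Q] = 4 = [Q(√233, √22):Q], so Q(γ) = Q(√233, √22).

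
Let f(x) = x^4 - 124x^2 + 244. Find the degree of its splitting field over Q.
[K : Q] = 4

Solving the quadratic in x^2: x^2 = (124 ± √(124^2 - 4·244))/2 = (124 ± √14400)/2 = (124 ± 120)/2, giving x^2 = 2 or x^2 = 122. So f(x) = (x^2 - 2)(x^2 - 122) and the roots of f are ±√2, ±√122. Hence the splitting field is K = Q(√2, √122). Since 2 and 122 are distinct squarefree integers > 1, their product 244 is not a perfect square, so √122 ∉ Q(√2). By the tower law [K:Q] = [Q(√2,√122):Q(√2)] · [Q(√2):Q] = 2 · 2 = 4.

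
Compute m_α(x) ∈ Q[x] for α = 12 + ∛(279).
m_α(x) = x^3 - 36x^2 + 432x - 2007

Set β = α - 12 = ∛(279), so β^3 = 279. Then (α - 12)^3 - 279 = 0, i.e. α is a root of g(x) = (x - 12)^3 - 279 = x^3 - 36x^2 + 432x - 2007. Since g(x) = h(x - 12) where h(x) = x^3 - 279, and h is irreducible over Q (because 279 is not a perfect cube, so h has no rational root, and a monic cubic with no rational root is irreducible), g is also irreducible (irreducibility is preserved under the substitution x → x - 12). Hence m_α(x) = x^3 - 36x^2 + 432x - 2007.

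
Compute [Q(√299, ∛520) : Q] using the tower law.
[Q(√299, ∛520) : Q] = 6

Let L = Q(√299, ∛520). Since Q(√299) ⊂ L and [Q(√299):Q] = 2, the tower law gives 2 | [L:Q]. Likewise Q(∛520) ⊂ L with [Q(∛520):Q] = 3 (because 520 is not a perfect cube), so 3 | [L:Q]. As gcd(2,3) = 1, [L:Q] is divisible by 6. Conversely L is generated over Q by √299 and ∛520, so [L:Q] ≤ 2·3 = 6. Therefore [Q(√299, ∛520) : Q] = 6.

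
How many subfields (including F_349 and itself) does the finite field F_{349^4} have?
F_{349^4} has 3 subfields

The subfields of F_{p^n} are exactly the fields F_{p^d} for d | n (each is the fixed field of the unique index-d subgroup of Gal(F_{p^n}/F_p) ≅ Z/nZ). The divisors of n = 4 are {1, 2, 4}, giving 3 subfields: F_{349^1}, F_{349^2}, F_{349^4}.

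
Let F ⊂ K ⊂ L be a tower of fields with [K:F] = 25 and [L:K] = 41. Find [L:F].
[L:F] = 1025

The tower law says that for any tower of field extensions F ⊂ K ⊂ L with finite degrees, [L:F] = [L:K] · [K:F]. Here this gives [L:F] = 41 · 25 = 1025.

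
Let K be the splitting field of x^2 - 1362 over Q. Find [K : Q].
[K : Q] = 2

f(x) = x^2 - 1362 factors as (x - √1362)(x + √1362). The splitting field is K = Q(√1362). Since 1362 is squarefree and > 1, it is not a perfect square, so x^2 - 1362 is irreducible over Q and [Q(√1362) : Q] = 2. Hence [K : Q] = 2.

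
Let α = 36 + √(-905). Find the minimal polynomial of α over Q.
m_α(x) = x^2 - 72x + 2201

From α - 36 = √(-905), squaring gives (α - 36)^2 = -905, i.e. α^2 - 72α + 1296 = -905, so α^2 - 72α + 2201 = 0. The discriminant of x^2 - 72x + 2201 is (-72)^2 - 4·(2201) = 5184 - 8804 = -3620, and 4·(-905) is not a perfect square in Q since -905 is squarefree and ≠ 1. Hence x^2 - 72x + 2201 is irreducible over Q and is the minimal polynomial of α.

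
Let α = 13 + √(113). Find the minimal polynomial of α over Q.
m_α(x) = x^2 - 26x + 56

From α - 13 = √(113), squaring gives (α - 13)^2 = 113, i.e. α^2 - 26α + 169 = 113, so α^2 - 26α + 56 = 0. The discriminant of x^2 - 26x + 56 is (-26)^2 - 4·(56) = 676 - 224 = 452, and 4·(113) is not a perfect square in Q since 113 is squarefree and ≠ 1. Hence x^2 - 26x + 56 is irreducible over Q and is the minimal polynomial of α.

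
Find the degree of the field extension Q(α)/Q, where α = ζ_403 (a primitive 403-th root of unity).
[Q(α):Q] = 360

The minimal polynomial of ζ_403 over Q is the 403-th cyclotomic polynomial Φ_403(x), which is irreducible over Q and has degree φ(403) = 360. Hence [Q(α):Q] = φ(403) = 360.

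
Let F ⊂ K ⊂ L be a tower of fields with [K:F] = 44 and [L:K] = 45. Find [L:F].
[L:F] = 1980

The tower law says that for any tower of field extensions F ⊂ K ⊂ L with finite degrees, [L:F] = [L:K] · [K:F]. Here this gives [L:F] = 45 · 44 = 1980.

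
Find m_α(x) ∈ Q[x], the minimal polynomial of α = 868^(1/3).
m_α(x) = x^3 - 868

α satisfies α^3 = 868, so x^3 - 868 annihilates α. By the rational root test, a rational root p/q (in lowest terms) of x^3 - 868 would satisfy p^3 = 868 q^3, forcing q = 1 and p^3 = 868; but 868 is not a perfect cube, contradiction. A monic cubic over Q with no rational root is irreducible (any nontrivial factorization would include a linear factor). Hence x^3 - 868 is the minimal polynomial of α, and in particular [Q(α):Q] = 3.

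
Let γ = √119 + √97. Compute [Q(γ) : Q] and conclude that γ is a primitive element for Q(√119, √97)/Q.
[Q(γ) : Q] = 4 (equivalently, Q(γ) = Q(√119, √97))

Obviously Q(γ) ⊆ Q(√119, √97), and [Q(√119, √97):Q] = 4 (since 119, 97 are distinct squarefree integers > 1 with 11543 not a perfect square). To show equality we compute the minimal polynomial of γ. From γ = √119 + √97: γ^2 = 119 + 2√(11543) + 97 = 216 + 2√(11543), so γ^2 - 216 = 2√(11543); squaring, (γ^2 - 216)^2 = 4·11543, i.e. γ^4 - 432γ^2 + 46656 - 46172 = 0, i.e. γ^4 - 432γ^2 + 484 = 0. So γ is a root of x^4 - 432x^2 + 484. This polynomial is irreducible over Q: it has no rational root (each ±√119 ± √97 is irrational), and any factorization into two quadratics over Q would force √(11543) ∈ Q (pairing opposite roots) or √119, √97 ∈ Q (other pairings), all impossible. Hence [Q(γ):Q] = 4 = [Q(√119, √97):Q], so Q(γ) = Q(√119, √97).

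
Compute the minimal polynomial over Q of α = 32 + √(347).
m_α(x) = x^2 - 64x + 677

From α - 32 = √(347), squaring gives (α - 32)^2 = 347, i.e. α^2 - 64α + 1024 = 347, so α^2 - 64α + 677 = 0. The discriminant of x^2 - 64x + 677 is (-64)^2 - 4·(677) = 4096 - 2708 = 1388, and 4·(347) is not a perfect square in Q since 347 is squarefree and ≠ 1. Hence x^2 - 64x + 677 is irreducible over Q and is the minimal polynomial of α.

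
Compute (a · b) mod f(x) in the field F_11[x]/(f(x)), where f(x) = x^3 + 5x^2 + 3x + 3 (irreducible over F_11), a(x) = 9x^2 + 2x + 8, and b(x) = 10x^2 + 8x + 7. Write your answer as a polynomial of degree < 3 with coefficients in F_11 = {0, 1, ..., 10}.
a · b ≡ 7x^2 + 2x + 8 (mod f(x))

Multiply in F_11[x]: a(x)·b(x) = (9x^2 + 2x + 8)·(10x^2 + 8x + 7) = 2x^4 + 4x^3 + 5x^2 + x + 1. This has degree ≥ 3, so divide by f(x) over F_11: 2x^4 + 4x^3 + 5x^2 + x + 1 = (2x + 5)·(x^3 + 5x^2 + 3x + 3) + (7x^2 + 2x + 8). Hence a·b ≡ 7x^2 + 2x + 8 (mod f). (F_11[x]/(f) is a field with 11^3 = 1331 elements since f is irreducible of degree 3.)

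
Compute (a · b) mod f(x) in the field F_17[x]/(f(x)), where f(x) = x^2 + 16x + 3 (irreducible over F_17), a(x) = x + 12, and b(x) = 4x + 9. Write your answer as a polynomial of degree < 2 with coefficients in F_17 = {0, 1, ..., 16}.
a · b ≡ 10x + 11 (mod f(x))

Multiply in F_17[x]: a(x)·b(x) = (x + 12)·(4x + 9) = 4x^2 + 6x + 6. This has degree ≥ 2, so divide by f(x) over F_17: 4x^2 + 6x + 6 = (4)·(x^2 + 16x + 3) + (10x + 11). Hence a·b ≡ 10x + 11 (mod f). (F_17[x]/(f) is a field with 17^2 = 289 elements since f is irreducible of degree 2.)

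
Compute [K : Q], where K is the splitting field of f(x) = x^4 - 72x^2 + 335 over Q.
[K : Q] = 4

Solving the quadratic in x^2: x^2 = (72 ± √(72^2 - 4·335))/2 = (72 ± √3844)/2 = (72 ± 62)/2, giving x^2 = 5 or x^2 = 67. So f(x) = (x^2 - 5)(x^2 - 67) and the roots of f are ±√5, ±√67. Hence the splitting field is K = Q(√5, √67). Since 5 and 67 are distinct squarefree integers > 1, their product 335 is not a perfect square, so √67 ∉ Q(√5). By the tower law [K:Q] = [Q(√5,√67):Q(√5)] · [Q(√5):Q] = 2 · 2 = 4.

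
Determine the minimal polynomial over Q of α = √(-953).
m_α(x) = x^2 + 953

α satisfies α^2 + 953 = 0, so x^2 + 953 annihilates α. Since d = -953 is squarefree and ≠ 1, it is not a perfect square in Q, so x^2 + 953 has no rational root and is therefore irreducible over Q (a degree-2 polynomial over a field is irreducible iff it has no root). Hence m_α(x) = x^2 + 953.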